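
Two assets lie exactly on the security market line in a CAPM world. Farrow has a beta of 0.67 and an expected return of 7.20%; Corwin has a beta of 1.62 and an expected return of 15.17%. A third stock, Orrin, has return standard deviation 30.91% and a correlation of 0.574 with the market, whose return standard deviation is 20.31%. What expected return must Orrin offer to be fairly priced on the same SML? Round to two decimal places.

MRP = (15.17% − 7.20%) / (1.62 − 0.67) = 8.3895%
R_f = 7.20% − 0.67 × 8.3895% = 1.5790%
β_Orrin = ρ·σ_i/σ_m = 0.574 × 30.91 / 20.31 = 0.8736
E(R_Orrin) = R_f + β × MRP = 1.5790% + 0.8736 × 8.3895% = 8.91%

8.91%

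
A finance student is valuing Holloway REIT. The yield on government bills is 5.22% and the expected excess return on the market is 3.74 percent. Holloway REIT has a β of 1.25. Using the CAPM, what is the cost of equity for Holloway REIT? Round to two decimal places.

9.90%

E(R) = R_f + β × MRP = 5.22% + 1.25 × 3.74% = 9.90%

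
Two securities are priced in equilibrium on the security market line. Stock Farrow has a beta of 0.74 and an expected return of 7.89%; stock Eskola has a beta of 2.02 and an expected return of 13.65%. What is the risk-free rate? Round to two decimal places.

Both satisfy E(R) = R_f + β·MRP, so the slope of the SML is
MRP = (13.65% − 7.89%) / (2.02 − 0.74) = 5.76% / 1.28 = 4.5000%
R_f = E(R_Farrow) − β_Farrow·MRP = 7.89% − 0.74 × 4.5000% = 4.5600%

4.56%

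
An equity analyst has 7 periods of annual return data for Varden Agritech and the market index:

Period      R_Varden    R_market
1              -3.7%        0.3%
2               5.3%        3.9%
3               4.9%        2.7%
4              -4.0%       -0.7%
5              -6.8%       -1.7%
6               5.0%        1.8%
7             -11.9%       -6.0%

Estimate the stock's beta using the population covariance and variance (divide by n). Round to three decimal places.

Mean R_i = (-3.7 + 5.3 + 4.9 − 4.0 − 6.8 + 5.0 − 11.9) / 7 = -1.6000%
Mean R_m = (0.3 + 3.9 + 2.7 − 0.7 − 1.7 + 1.8 − 6.0) / 7 = 0.0429%
Σ(R_i − R̄_i)(R_m − R̄_m) = 128.0300  ⇒  Cov = 128.0300 / 7 = 18.2900
Σ(R_m − R̄_m)² = 65.1971  ⇒  Var(R_m) = 65.1971 / 7 = 9.3139
β = Cov / Var(R_m) = 18.2900 / 9.3139 = 1.9637

1.964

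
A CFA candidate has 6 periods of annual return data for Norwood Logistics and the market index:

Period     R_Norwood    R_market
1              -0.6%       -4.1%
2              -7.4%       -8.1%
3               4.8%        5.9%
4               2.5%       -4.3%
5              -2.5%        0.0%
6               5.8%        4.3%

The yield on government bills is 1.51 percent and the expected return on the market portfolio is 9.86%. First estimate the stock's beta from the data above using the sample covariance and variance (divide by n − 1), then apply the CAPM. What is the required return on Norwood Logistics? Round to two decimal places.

Mean R_i = (-0.6 − 7.4 + 4.8 + 2.5 − 2.5 + 5.8) / 6 = 0.4333%
Mean R_m = (-4.1 − 8.1 + 5.9 − 4.3 + 0.0 + 4.3) / 6 = -1.0500%
Σ(R_i − R̄_i)(R_m − R̄_m) = 107.6400  ⇒  Cov = 107.6400 / 5 = 21.5280
Σ(R_m − R̄_m)² = 147.5950  ⇒  Var(R_m) = 147.5950 / 5 = 29.5190
β = Cov / Var(R_m) = 21.5280 / 29.5190 = 0.7293
MRP = 9.86% − 1.51% = 8.35%
E(R) = R_f + β × MRP = 1.51% + 0.7293 × 8.35% = 7.60%

7.60%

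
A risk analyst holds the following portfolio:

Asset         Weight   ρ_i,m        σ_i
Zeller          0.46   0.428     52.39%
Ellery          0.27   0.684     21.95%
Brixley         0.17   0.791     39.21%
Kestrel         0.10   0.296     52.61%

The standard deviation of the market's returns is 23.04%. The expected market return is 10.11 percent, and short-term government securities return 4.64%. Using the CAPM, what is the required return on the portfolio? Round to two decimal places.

9.67%

β_Zeller = 0.428 × 52.39% / 23.04% = 0.9732
β_Ellery = 0.684 × 21.95% / 23.04% = 0.6516
β_Brixley = 0.791 × 39.21% / 23.04% = 1.3461
β_Kestrel = 0.296 × 52.61% / 23.04% = 0.6759
β_P = Σ w_i β_i = 0.46×0.9732 + 0.27×0.6516 + 0.17×1.3461 + 0.10×0.6759 = 0.9200
MRP = 10.11% − 4.64% = 5.47%
E(R_P) = R_f + β_P × MRP = 4.64% + 0.9200 × 5.47% = 9.67%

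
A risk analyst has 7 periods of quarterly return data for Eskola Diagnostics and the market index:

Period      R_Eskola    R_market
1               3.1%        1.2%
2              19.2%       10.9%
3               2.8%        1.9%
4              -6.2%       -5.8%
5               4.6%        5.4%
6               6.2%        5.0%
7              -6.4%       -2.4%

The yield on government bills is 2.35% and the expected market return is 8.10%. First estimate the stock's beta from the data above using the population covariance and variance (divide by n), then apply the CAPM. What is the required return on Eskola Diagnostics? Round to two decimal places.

11.03%

Mean R_i = (3.1 + 19.2 + 2.8 − 6.2 + 4.6 + 6.2 − 6.4) / 7 = 3.3286%
Mean R_m = (1.2 + 10.9 + 1.9 − 5.8 + 5.4 + 5.0 − 2.4) / 7 = 2.3143%
Σ(R_i − R̄_i)(R_m − R̄_m) = 271.5571  ⇒  Cov = 271.5571 / 7 = 38.7939
Σ(R_m − R̄_m)² = 179.9286  ⇒  Var(R_m) = 179.9286 / 7 = 25.7041
β = Cov / Var(R_m) = 38.7939 / 25.7041 = 1.5092
MRP = 8.10% − 2.35% = 5.75%
E(R) = R_f + β × MRP = 2.35% + 1.5092 × 5.75% = 11.03%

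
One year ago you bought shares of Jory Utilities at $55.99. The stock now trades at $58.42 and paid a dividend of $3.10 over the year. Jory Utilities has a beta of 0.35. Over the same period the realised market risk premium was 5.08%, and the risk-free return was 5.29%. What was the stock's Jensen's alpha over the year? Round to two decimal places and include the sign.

Realised HPR = (P1 + D1 − P0) / P0 = (58.42 + 3.10 − 55.99) / 55.99 = 5.53 / 55.99 = 9.8768%
CAPM required = R_f + β·MRP = 5.29% + 0.35 × 5.08% = 7.0680%
α = realised − required = 9.8768% − 7.0680% = +2.81%

+2.81%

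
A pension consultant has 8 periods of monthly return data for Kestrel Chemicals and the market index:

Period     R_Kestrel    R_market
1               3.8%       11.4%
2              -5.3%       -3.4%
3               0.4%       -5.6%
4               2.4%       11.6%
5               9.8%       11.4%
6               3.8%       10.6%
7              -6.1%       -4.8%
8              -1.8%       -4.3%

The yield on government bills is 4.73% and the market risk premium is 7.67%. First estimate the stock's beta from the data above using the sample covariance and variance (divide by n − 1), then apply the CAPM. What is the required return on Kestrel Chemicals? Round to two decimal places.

Mean R_i = (3.8 − 5.3 + 0.4 + 2.4 + 9.8 + 3.8 − 6.1 − 1.8) / 8 = 0.8750%
Mean R_m = (11.4 − 3.4 − 5.6 + 11.6 + 11.4 + 10.6 − 4.8 − 4.3) / 8 = 3.3625%
Σ(R_i − R̄_i)(R_m − R̄_m) = 252.4225  ⇒  Cov = 252.4225 / 7 = 36.0604
Σ(R_m − R̄_m)² = 500.8388  ⇒  Var(R_m) = 500.8388 / 7 = 71.5484
β = Cov / Var(R_m) = 36.0604 / 71.5484 = 0.5040
E(R) = R_f + β × MRP = 4.73% + 0.5040 × 7.67% = 8.60%

8.60%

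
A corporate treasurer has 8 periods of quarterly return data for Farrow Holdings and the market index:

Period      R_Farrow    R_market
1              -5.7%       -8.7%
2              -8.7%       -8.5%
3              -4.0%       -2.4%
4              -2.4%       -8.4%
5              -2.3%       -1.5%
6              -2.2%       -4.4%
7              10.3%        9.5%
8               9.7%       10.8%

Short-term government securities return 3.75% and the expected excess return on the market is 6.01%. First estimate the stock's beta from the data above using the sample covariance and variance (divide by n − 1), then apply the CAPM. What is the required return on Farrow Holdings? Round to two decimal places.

8.79%

Mean R_i = (-5.7 − 8.7 − 4.0 − 2.4 − 2.3 − 2.2 + 10.3 + 9.7) / 8 = -0.6625%
Mean R_m = (-8.7 − 8.5 − 2.4 − 8.4 − 1.5 − 4.4 + 9.5 + 10.8) / 8 = -1.7000%
Σ(R_i − R̄_i)(R_m − R̄_m) = 360.0300  ⇒  Cov = 360.0300 / 7 = 51.4329
Σ(R_m − R̄_m)² = 429.6400  ⇒  Var(R_m) = 429.6400 / 7 = 61.3771
β = Cov / Var(R_m) = 51.4329 / 61.3771 = 0.8380
E(R) = R_f + β × MRP = 3.75% + 0.8380 × 6.01% = 8.79%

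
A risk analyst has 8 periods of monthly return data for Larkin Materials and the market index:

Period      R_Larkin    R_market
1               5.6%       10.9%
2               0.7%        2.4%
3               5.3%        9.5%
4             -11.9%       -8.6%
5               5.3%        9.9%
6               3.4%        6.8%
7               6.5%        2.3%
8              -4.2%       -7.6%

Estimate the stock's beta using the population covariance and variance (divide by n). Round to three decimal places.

Mean R_i = (5.6 + 0.7 + 5.3 − 11.9 + 5.3 + 3.4 + 6.5 − 4.2) / 8 = 1.3375%
Mean R_m = (10.9 + 2.4 + 9.5 − 8.6 + 9.9 + 6.8 + 2.3 − 7.6) / 8 = 3.2000%
Σ(R_i − R̄_i)(R_m − R̄_m) = 303.6300  ⇒  Cov = 303.6300 / 8 = 37.9538
Σ(R_m − R̄_m)² = 414.1600  ⇒  Var(R_m) = 414.1600 / 8 = 51.7700
β = Cov / Var(R_m) = 37.9538 / 51.7700 = 0.7331

0.733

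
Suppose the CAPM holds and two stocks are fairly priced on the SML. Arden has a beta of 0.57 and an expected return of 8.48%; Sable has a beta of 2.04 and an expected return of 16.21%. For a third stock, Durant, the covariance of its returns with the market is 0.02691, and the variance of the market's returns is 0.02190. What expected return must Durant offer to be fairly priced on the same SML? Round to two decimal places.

11.94%

MRP = (16.21% − 8.48%) / (2.04 − 0.57) = 5.2585%
R_f = 8.48% − 0.57 × 5.2585% = 5.4827%
β_Durant = Cov / Var(R_m) = 0.02691 / 0.02190 = 1.2288
E(R_Durant) = R_f + β × MRP = 5.4827% + 1.2288 × 5.2585% = 11.94%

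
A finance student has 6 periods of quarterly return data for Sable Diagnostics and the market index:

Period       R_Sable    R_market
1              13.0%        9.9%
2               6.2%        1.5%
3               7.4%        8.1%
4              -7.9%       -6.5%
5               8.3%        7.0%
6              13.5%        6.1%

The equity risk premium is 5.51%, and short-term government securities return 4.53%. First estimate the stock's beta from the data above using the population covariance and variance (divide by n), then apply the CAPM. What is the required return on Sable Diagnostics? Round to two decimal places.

Mean R_i = (13.0 + 6.2 + 7.4 − 7.9 + 8.3 + 13.5) / 6 = 6.7500%
Mean R_m = (9.9 + 1.5 + 8.1 − 6.5 + 7.0 + 6.1) / 6 = 4.3500%
Σ(R_i − R̄_i)(R_m − R̄_m) = 213.5650  ⇒  Cov = 213.5650 / 6 = 35.5942
Σ(R_m − R̄_m)² = 180.7950  ⇒  Var(R_m) = 180.7950 / 6 = 30.1325
β = Cov / Var(R_m) = 35.5942 / 30.1325 = 1.1813
E(R) = R_f + β × MRP = 4.53% + 1.1813 × 5.51% = 11.04%

11.04%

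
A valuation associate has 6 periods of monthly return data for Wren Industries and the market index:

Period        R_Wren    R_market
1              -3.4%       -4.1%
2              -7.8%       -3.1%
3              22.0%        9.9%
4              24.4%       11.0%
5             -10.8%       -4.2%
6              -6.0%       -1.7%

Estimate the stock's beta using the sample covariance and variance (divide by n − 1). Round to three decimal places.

Mean R_i = (-3.4 − 7.8 + 22.0 + 24.4 − 10.8 − 6.0) / 6 = 3.0667%
Mean R_m = (-4.1 − 3.1 + 9.9 + 11.0 − 4.2 − 1.7) / 6 = 1.3000%
Σ(R_i − R̄_i)(R_m − R̄_m) = 555.9600  ⇒  Cov = 555.9600 / 5 = 111.1920
Σ(R_m − R̄_m)² = 255.8200  ⇒  Var(R_m) = 255.8200 / 5 = 51.1640
β = Cov / Var(R_m) = 111.1920 / 51.1640 = 2.1732

2.173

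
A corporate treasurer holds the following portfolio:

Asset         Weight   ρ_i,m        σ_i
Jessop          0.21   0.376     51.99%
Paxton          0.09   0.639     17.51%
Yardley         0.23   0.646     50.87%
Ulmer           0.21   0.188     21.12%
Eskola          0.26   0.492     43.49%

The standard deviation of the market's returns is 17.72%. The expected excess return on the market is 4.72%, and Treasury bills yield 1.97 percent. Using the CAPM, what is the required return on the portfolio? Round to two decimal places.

7.05%

β_Jessop = 0.376 × 51.99% / 17.72% = 1.1032
β_Paxton = 0.639 × 17.51% / 17.72% = 0.6314
β_Yardley = 0.646 × 50.87% / 17.72% = 1.8545
β_Ulmer = 0.188 × 21.12% / 17.72% = 0.2241
β_Eskola = 0.492 × 43.49% / 17.72% = 1.2075
β_P = Σ w_i β_i = 0.21×1.1032 + 0.09×0.6314 + 0.23×1.8545 + 0.21×0.2241 + 0.26×1.2075 = 1.0760
E(R_P) = R_f + β_P × MRP = 1.97% + 1.0760 × 4.72% = 7.05%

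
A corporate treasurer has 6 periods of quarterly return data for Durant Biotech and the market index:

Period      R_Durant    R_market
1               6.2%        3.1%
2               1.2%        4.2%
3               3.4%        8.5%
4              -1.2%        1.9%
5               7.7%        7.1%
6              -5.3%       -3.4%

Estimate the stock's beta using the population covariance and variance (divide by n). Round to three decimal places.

Mean R_i = (6.2 + 1.2 + 3.4 − 1.2 + 7.7 − 5.3) / 6 = 2.0000%
Mean R_m = (3.1 + 4.2 + 8.5 + 1.9 + 7.1 − 3.4) / 6 = 3.5667%
Σ(R_i − R̄_i)(R_m − R̄_m) = 80.7700  ⇒  Cov = 80.7700 / 6 = 13.4617
Σ(R_m − R̄_m)² = 88.7533  ⇒  Var(R_m) = 88.7533 / 6 = 14.7922
β = Cov / Var(R_m) = 13.4617 / 14.7922 = 0.9101

0.910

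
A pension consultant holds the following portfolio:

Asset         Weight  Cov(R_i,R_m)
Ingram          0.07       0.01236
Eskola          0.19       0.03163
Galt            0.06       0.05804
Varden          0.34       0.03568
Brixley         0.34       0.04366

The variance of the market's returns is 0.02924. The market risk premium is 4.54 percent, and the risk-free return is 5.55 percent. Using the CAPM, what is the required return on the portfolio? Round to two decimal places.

11.35%

β_Ingram = 0.01236 / 0.02924 = 0.4227
β_Eskola = 0.03163 / 0.02924 = 1.0817
β_Galt = 0.05804 / 0.02924 = 1.9850
β_Varden = 0.03568 / 0.02924 = 1.2202
β_Brixley = 0.04366 / 0.02924 = 1.4932
β_P = Σ w_i β_i = 0.07×0.4227 + 0.19×1.0817 + 0.06×1.9850 + 0.34×1.2202 + 0.34×1.4932 = 1.2768
E(R_P) = R_f + β_P × MRP = 5.55% + 1.2768 × 4.54% = 11.35%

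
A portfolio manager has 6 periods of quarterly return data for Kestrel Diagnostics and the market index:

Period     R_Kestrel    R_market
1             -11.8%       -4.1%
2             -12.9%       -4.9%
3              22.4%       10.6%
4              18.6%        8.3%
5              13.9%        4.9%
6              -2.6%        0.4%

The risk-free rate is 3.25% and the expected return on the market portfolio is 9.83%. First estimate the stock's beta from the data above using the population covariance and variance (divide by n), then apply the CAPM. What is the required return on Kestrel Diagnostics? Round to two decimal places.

Mean R_i = (-11.8 − 12.9 + 22.4 + 18.6 + 13.9 − 2.6) / 6 = 4.6000%
Mean R_m = (-4.1 − 4.9 + 10.6 + 8.3 + 4.9 + 0.4) / 6 = 2.5333%
Σ(R_i − R̄_i)(R_m − R̄_m) = 500.5600  ⇒  Cov = 500.5600 / 6 = 83.4267
Σ(R_m − R̄_m)² = 207.7333  ⇒  Var(R_m) = 207.7333 / 6 = 34.6222
β = Cov / Var(R_m) = 83.4267 / 34.6222 = 2.4096
MRP = 9.83% − 3.25% = 6.58%
E(R) = R_f + β × MRP = 3.25% + 2.4096 × 6.58% = 19.11%

19.11%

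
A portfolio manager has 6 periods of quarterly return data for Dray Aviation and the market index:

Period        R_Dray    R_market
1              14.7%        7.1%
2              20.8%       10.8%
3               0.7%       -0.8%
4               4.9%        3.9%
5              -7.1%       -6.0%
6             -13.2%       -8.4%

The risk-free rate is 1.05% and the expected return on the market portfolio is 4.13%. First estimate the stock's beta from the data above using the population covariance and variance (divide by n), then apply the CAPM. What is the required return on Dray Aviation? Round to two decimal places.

6.27%

Mean R_i = (14.7 + 20.8 + 0.7 + 4.9 − 7.1 − 13.2) / 6 = 3.4667%
Mean R_m = (7.1 + 10.8 − 0.8 + 3.9 − 6.0 − 8.4) / 6 = 1.1000%
Σ(R_i − R̄_i)(R_m − R̄_m) = 478.1600  ⇒  Cov = 478.1600 / 6 = 79.6933
Σ(R_m − R̄_m)² = 282.2000  ⇒  Var(R_m) = 282.2000 / 6 = 47.0333
β = Cov / Var(R_m) = 79.6933 / 47.0333 = 1.6944
MRP = 4.13% − 1.05% = 3.08%
E(R) = R_f + β × MRP = 1.05% + 1.6944 × 3.08% = 6.27%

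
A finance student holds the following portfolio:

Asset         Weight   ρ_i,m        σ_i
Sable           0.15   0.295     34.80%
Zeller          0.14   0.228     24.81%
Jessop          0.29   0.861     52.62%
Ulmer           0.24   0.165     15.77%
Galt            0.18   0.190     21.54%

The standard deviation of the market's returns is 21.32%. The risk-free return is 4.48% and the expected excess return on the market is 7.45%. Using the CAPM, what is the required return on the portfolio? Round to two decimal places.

10.36%

β_Sable = 0.295 × 34.80% / 21.32% = 0.4815
β_Zeller = 0.228 × 24.81% / 21.32% = 0.2653
β_Jessop = 0.861 × 52.62% / 21.32% = 2.1250
β_Ulmer = 0.165 × 15.77% / 21.32% = 0.1220
β_Galt = 0.190 × 21.54% / 21.32% = 0.1920
β_P = Σ w_i β_i = 0.15×0.4815 + 0.14×0.2653 + 0.29×2.1250 + 0.24×0.1220 + 0.18×0.1920 = 0.7895
E(R_P) = R_f + β_P × MRP = 4.48% + 0.7895 × 7.45% = 10.36%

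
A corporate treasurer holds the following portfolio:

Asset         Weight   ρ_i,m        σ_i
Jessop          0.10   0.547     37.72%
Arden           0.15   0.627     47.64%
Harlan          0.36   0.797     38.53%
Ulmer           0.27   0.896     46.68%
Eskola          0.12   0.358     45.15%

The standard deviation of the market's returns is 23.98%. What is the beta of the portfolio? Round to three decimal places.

β_Jessop = 0.547 × 37.72% / 23.98% = 0.8604
β_Arden = 0.627 × 47.64% / 23.98% = 1.2456
β_Harlan = 0.797 × 38.53% / 23.98% = 1.2806
β_Ulmer = 0.896 × 46.68% / 23.98% = 1.7442
β_Eskola = 0.358 × 45.15% / 23.98% = 0.6740
β_P = Σ w_i β_i = 0.10×0.8604 + 0.15×1.2456 + 0.36×1.2806 + 0.27×1.7442 + 0.12×0.6740 = 1.2857

1.286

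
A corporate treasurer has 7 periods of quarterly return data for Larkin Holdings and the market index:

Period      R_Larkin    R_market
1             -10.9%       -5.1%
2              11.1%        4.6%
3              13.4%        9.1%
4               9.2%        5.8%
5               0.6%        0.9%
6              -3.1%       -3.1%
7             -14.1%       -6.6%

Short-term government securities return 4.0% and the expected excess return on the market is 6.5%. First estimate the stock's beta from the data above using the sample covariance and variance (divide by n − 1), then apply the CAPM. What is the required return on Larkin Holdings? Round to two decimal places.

Mean R_i = (-10.9 + 11.1 + 13.4 + 9.2 + 0.6 − 3.1 − 14.1) / 7 = 0.8857%
Mean R_m = (-5.1 + 4.6 + 9.1 + 5.8 + 0.9 − 3.1 − 6.6) / 7 = 0.8000%
Σ(R_i − R̄_i)(R_m − R̄_m) = 380.2000  ⇒  Cov = 380.2000 / 6 = 63.3667
Σ(R_m − R̄_m)² = 213.1200  ⇒  Var(R_m) = 213.1200 / 6 = 35.5200
β = Cov / Var(R_m) = 63.3667 / 35.5200 = 1.7840
E(R) = R_f + β × MRP = 4.0% + 1.7840 × 6.5% = 15.60%

15.60%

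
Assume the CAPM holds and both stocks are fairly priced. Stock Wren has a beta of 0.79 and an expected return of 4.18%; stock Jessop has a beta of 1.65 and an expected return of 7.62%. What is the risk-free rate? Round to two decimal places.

Both satisfy E(R) = R_f + β·MRP, so the slope of the SML is
MRP = (7.62% − 4.18%) / (1.65 − 0.79) = 3.44% / 0.86 = 4.0000%
R_f = E(R_Wren) − β_Wren·MRP = 4.18% − 0.79 × 4.0000% = 1.0200%

1.02%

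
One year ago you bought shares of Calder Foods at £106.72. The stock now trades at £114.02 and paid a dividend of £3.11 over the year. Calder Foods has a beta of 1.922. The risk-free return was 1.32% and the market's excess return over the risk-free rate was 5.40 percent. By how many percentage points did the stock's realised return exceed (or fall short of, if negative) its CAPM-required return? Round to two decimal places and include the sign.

Realised HPR = (P1 + D1 − P0) / P0 = (114.02 + 3.11 − 106.72) / 106.72 = 10.41 / 106.72 = 9.7545%
CAPM required = R_f + β·MRP = 1.32% + 1.922 × 5.40% = 11.69880%
α = realised − required = 9.7545% − 11.69880% = -1.94%

-1.94%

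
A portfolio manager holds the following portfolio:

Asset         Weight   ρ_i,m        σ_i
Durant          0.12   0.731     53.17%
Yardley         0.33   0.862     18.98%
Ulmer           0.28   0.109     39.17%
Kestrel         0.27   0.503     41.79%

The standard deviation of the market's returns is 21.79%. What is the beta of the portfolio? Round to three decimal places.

0.777

β_Durant = 0.731 × 53.17% / 21.79% = 1.7837
β_Yardley = 0.862 × 18.98% / 21.79% = 0.7508
β_Ulmer = 0.109 × 39.17% / 21.79% = 0.1959
β_Kestrel = 0.503 × 41.79% / 21.79% = 0.9647
β_P = Σ w_i β_i = 0.12×1.7837 + 0.33×0.7508 + 0.28×0.1959 + 0.27×0.9647 = 0.7771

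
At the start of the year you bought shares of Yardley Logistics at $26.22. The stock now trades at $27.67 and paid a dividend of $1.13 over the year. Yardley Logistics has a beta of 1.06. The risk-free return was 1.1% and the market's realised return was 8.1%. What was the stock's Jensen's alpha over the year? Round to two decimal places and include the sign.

Realised HPR = (P1 + D1 − P0) / P0 = (27.67 + 1.13 − 26.22) / 26.22 = 2.58 / 26.22 = 9.8398%
MRP = 8.1% − 1.1% = 7.00%
CAPM required = R_f + β·MRP = 1.1% + 1.06 × 7.0% = 8.5200%
α = realised − required = 9.8398% − 8.5200% = +1.32%

+1.32%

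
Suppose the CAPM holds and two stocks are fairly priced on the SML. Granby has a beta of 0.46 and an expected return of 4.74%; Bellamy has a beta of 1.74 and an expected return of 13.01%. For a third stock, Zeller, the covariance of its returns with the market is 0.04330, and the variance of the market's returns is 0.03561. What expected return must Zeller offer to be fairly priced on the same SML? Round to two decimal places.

9.62%

MRP = (13.01% − 4.74%) / (1.74 − 0.46) = 6.4609%
R_f = 4.74% − 0.46 × 6.4609% = 1.7680%
β_Zeller = Cov / Var(R_m) = 0.04330 / 0.03561 = 1.2160
E(R_Zeller) = R_f + β × MRP = 1.7680% + 1.2160 × 6.4609% = 9.62%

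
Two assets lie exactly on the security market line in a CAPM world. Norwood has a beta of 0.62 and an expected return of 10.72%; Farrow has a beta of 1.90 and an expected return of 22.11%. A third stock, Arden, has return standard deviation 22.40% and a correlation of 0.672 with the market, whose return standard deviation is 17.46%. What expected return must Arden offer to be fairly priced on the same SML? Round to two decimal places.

MRP = (22.11% − 10.72%) / (1.90 − 0.62) = 8.8984%
R_f = 10.72% − 0.62 × 8.8984% = 5.2030%
β_Arden = ρ·σ_i/σ_m = 0.672 × 22.40 / 17.46 = 0.8621
E(R_Arden) = R_f + β × MRP = 5.2030% + 0.8621 × 8.8984% = 12.87%

12.87%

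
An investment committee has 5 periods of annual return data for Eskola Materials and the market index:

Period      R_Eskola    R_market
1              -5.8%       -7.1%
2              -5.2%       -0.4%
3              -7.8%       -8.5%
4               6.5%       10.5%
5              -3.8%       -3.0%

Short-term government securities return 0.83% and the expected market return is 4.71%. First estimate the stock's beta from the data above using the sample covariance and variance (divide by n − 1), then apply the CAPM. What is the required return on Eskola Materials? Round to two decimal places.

Mean R_i = (-5.8 − 5.2 − 7.8 + 6.5 − 3.8) / 5 = -3.2200%
Mean R_m = (-7.1 − 0.4 − 8.5 + 10.5 − 3.0) / 5 = -1.7000%
Σ(R_i − R̄_i)(R_m − R̄_m) = 161.8400  ⇒  Cov = 161.8400 / 4 = 40.4600
Σ(R_m − R̄_m)² = 227.6200  ⇒  Var(R_m) = 227.6200 / 4 = 56.9050
β = Cov / Var(R_m) = 40.4600 / 56.9050 = 0.7110
MRP = 4.71% − 0.83% = 3.88%
E(R) = R_f + β × MRP = 0.83% + 0.7110 × 3.88% = 3.59%

3.59%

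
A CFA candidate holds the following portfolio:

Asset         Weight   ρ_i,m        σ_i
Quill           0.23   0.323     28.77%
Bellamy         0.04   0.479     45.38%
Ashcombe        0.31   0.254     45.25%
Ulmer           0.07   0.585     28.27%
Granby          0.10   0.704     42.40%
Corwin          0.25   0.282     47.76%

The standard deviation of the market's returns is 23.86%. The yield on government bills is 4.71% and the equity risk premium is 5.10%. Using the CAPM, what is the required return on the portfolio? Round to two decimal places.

7.72%

β_Quill = 0.323 × 28.77% / 23.86% = 0.3895
β_Bellamy = 0.479 × 45.38% / 23.86% = 0.9110
β_Ashcombe = 0.254 × 45.25% / 23.86% = 0.4817
β_Ulmer = 0.585 × 28.27% / 23.86% = 0.6931
β_Granby = 0.704 × 42.40% / 23.86% = 1.2510
β_Corwin = 0.282 × 47.76% / 23.86% = 0.5645
β_P = Σ w_i β_i = 0.23×0.3895 + 0.04×0.9110 + 0.31×0.4817 + 0.07×0.6931 + 0.10×1.2510 + 0.25×0.5645 = 0.5901
E(R_P) = R_f + β_P × MRP = 4.71% + 0.5901 × 5.10% = 7.72%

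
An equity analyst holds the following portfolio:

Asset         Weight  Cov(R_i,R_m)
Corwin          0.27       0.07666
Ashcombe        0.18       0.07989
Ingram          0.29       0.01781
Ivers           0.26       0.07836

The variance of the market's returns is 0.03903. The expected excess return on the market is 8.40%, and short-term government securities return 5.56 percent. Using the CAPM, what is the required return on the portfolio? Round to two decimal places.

18.61%

β_Corwin = 0.07666 / 0.03903 = 1.9641
β_Ashcombe = 0.07989 / 0.03903 = 2.0469
β_Ingram = 0.01781 / 0.03903 = 0.4563
β_Ivers = 0.07836 / 0.03903 = 2.0077
β_P = Σ w_i β_i = 0.27×1.9641 + 0.18×2.0469 + 0.29×0.4563 + 0.26×2.0077 = 1.5531
E(R_P) = R_f + β_P × MRP = 5.56% + 1.5531 × 8.40% = 18.61%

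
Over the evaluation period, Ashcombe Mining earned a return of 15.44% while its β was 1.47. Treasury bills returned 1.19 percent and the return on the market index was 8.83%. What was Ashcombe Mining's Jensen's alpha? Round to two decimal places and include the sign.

+3.02%

Market excess return = 8.83% − 1.19% = 7.64%
CAPM benchmark = R_f + β(R_m − R_f) = 1.19% + 1.47 × 7.64% = 12.4208%
α = actual − benchmark = 15.44% − 12.4208% = +3.02%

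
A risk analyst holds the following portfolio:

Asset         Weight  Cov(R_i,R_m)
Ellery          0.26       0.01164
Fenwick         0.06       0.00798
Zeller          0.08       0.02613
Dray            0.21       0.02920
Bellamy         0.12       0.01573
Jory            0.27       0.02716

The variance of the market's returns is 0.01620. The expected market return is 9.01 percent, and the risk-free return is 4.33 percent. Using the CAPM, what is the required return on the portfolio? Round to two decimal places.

β_Ellery = 0.01164 / 0.01620 = 0.7185
β_Fenwick = 0.00798 / 0.01620 = 0.4926
β_Zeller = 0.02613 / 0.01620 = 1.6130
β_Dray = 0.02920 / 0.01620 = 1.8025
β_Bellamy = 0.01573 / 0.01620 = 0.9710
β_Jory = 0.02716 / 0.01620 = 1.6765
β_P = Σ w_i β_i = 0.26×0.7185 + 0.06×0.4926 + 0.08×1.6130 + 0.21×1.8025 + 0.12×0.9710 + 0.27×1.6765 = 1.2931
MRP = 9.01% − 4.33% = 4.68%
E(R_P) = R_f + β_P × MRP = 4.33% + 1.2931 × 4.68% = 10.38%

10.38%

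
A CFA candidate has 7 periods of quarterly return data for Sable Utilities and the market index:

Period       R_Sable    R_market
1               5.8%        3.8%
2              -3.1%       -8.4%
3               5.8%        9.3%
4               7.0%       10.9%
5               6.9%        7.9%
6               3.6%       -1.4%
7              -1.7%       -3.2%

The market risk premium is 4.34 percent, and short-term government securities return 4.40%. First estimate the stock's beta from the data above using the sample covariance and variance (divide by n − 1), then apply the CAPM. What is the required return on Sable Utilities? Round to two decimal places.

6.72%

Mean R_i = (5.8 − 3.1 + 5.8 + 7.0 + 6.9 + 3.6 − 1.7) / 7 = 3.4714%
Mean R_m = (3.8 − 8.4 + 9.3 + 10.9 + 7.9 − 1.4 − 3.2) / 7 = 2.7000%
Σ(R_i − R̄_i)(R_m − R̄_m) = 167.6200  ⇒  Cov = 167.6200 / 6 = 27.9367
Σ(R_m − R̄_m)² = 313.8800  ⇒  Var(R_m) = 313.8800 / 6 = 52.3133
β = Cov / Var(R_m) = 27.9367 / 52.3133 = 0.5340
E(R) = R_f + β × MRP = 4.40% + 0.5340 × 4.34% = 6.72%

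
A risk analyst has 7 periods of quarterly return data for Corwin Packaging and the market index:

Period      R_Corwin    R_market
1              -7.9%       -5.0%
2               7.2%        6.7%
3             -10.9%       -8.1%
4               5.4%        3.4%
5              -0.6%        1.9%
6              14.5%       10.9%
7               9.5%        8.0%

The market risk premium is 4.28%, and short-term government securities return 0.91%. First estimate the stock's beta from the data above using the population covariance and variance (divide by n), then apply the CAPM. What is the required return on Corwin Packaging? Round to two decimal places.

Mean R_i = (-7.9 + 7.2 − 10.9 + 5.4 − 0.6 + 14.5 + 9.5) / 7 = 2.4571%
Mean R_m = (-5.0 + 6.7 − 8.1 + 3.4 + 1.9 + 10.9 + 8.0) / 7 = 2.5429%
Σ(R_i − R̄_i)(R_m − R̄_m) = 383.5629  ⇒  Cov = 383.5629 / 7 = 54.7947
Σ(R_m − R̄_m)² = 288.2171  ⇒  Var(R_m) = 288.2171 / 7 = 41.1739
β = Cov / Var(R_m) = 54.7947 / 41.1739 = 1.3308
E(R) = R_f + β × MRP = 0.91% + 1.3308 × 4.28% = 6.61%

6.61%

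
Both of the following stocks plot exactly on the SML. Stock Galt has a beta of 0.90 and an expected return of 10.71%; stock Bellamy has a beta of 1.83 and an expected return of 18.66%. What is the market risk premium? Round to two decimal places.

8.55%

Both satisfy E(R) = R_f + β·MRP, so the slope of the SML is
MRP = (18.66% − 10.71%) / (1.83 − 0.90) = 7.95% / 0.93 = 8.5484%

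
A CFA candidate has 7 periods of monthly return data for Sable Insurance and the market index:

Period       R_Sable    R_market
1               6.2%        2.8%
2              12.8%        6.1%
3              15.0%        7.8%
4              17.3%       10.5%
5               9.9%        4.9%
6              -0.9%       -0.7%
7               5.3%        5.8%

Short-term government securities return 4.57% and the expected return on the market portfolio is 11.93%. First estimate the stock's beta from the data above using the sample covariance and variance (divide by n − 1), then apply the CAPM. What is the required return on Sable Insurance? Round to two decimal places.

Mean R_i = (6.2 + 12.8 + 15.0 + 17.3 + 9.9 − 0.9 + 5.3) / 7 = 9.3714%
Mean R_m = (2.8 + 6.1 + 7.8 + 10.5 + 4.9 − 0.7 + 5.8) / 7 = 5.3143%
Σ(R_i − R̄_i)(R_m − R̄_m) = 125.3529  ⇒  Cov = 125.3529 / 6 = 20.8922
Σ(R_m − R̄_m)² = 76.5886  ⇒  Var(R_m) = 76.5886 / 6 = 12.7648
β = Cov / Var(R_m) = 20.8922 / 12.7648 = 1.6367
MRP = 11.93% − 4.57% = 7.36%
E(R) = R_f + β × MRP = 4.57% + 1.6367 × 7.36% = 16.62%

16.62%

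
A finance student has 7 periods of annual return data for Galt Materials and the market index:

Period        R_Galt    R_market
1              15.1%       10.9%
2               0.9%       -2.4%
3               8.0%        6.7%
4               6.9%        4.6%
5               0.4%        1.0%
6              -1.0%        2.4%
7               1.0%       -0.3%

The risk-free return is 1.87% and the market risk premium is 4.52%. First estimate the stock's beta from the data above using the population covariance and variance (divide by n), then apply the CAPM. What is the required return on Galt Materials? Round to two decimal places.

Mean R_i = (15.1 + 0.9 + 8.0 + 6.9 + 0.4 − 1.0 + 1.0) / 7 = 4.4714%
Mean R_m = (10.9 − 2.4 + 6.7 + 4.6 + 1.0 + 2.4 − 0.3) / 7 = 3.2714%
Σ(R_i − R̄_i)(R_m − R̄_m) = 143.0743  ⇒  Cov = 143.0743 / 7 = 20.4392
Σ(R_m − R̄_m)² = 122.5543  ⇒  Var(R_m) = 122.5543 / 7 = 17.5078
β = Cov / Var(R_m) = 20.4392 / 17.5078 = 1.1674
E(R) = R_f + β × MRP = 1.87% + 1.1674 × 4.52% = 7.15%

7.15%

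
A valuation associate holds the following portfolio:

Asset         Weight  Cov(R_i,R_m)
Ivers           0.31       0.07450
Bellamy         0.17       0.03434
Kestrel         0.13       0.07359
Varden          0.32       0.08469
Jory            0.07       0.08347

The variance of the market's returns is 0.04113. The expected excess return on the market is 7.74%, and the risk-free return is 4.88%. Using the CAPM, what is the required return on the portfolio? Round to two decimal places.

18.32%

β_Ivers = 0.07450 / 0.04113 = 1.8113
β_Bellamy = 0.03434 / 0.04113 = 0.8349
β_Kestrel = 0.07359 / 0.04113 = 1.7892
β_Varden = 0.08469 / 0.04113 = 2.0591
β_Jory = 0.08347 / 0.04113 = 2.0294
β_P = Σ w_i β_i = 0.31×1.8113 + 0.17×0.8349 + 0.13×1.7892 + 0.32×2.0591 + 0.07×2.0294 = 1.7370
E(R_P) = R_f + β_P × MRP = 4.88% + 1.7370 × 7.74% = 18.32%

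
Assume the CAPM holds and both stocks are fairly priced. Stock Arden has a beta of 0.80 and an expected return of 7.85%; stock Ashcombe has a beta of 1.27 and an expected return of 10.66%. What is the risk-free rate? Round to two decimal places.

3.07%

Both satisfy E(R) = R_f + β·MRP, so the slope of the SML is
MRP = (10.66% − 7.85%) / (1.27 − 0.80) = 2.81% / 0.47 = 5.9787%
R_f = E(R_Arden) − β_Arden·MRP = 7.85% − 0.80 × 5.9787% = 3.0670%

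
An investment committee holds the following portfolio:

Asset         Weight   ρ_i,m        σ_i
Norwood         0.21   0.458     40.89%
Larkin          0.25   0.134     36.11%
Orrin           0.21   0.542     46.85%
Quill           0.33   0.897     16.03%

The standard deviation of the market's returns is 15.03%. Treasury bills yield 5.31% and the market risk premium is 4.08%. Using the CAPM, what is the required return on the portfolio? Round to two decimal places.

9.44%

β_Norwood = 0.458 × 40.89% / 15.03% = 1.2460
β_Larkin = 0.134 × 36.11% / 15.03% = 0.3219
β_Orrin = 0.542 × 46.85% / 15.03% = 1.6895
β_Quill = 0.897 × 16.03% / 15.03% = 0.9567
β_P = Σ w_i β_i = 0.21×1.2460 + 0.25×0.3219 + 0.21×1.6895 + 0.33×0.9567 = 1.0126
E(R_P) = R_f + β_P × MRP = 5.31% + 1.0126 × 4.08% = 9.44%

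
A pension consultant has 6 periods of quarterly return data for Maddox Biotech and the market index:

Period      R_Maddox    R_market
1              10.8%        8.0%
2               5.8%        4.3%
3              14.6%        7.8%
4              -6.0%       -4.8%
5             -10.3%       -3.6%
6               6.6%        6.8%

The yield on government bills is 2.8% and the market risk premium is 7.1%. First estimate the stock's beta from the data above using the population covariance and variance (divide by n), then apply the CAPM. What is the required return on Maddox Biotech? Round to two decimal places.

Mean R_i = (10.8 + 5.8 + 14.6 − 6.0 − 10.3 + 6.6) / 6 = 3.5833%
Mean R_m = (8.0 + 4.3 + 7.8 − 4.8 − 3.6 + 6.8) / 6 = 3.0833%
Σ(R_i − R̄_i)(R_m − R̄_m) = 269.6883  ⇒  Cov = 269.6883 / 6 = 44.9481
Σ(R_m − R̄_m)² = 168.5283  ⇒  Var(R_m) = 168.5283 / 6 = 28.0881
β = Cov / Var(R_m) = 44.9481 / 28.0881 = 1.6003
E(R) = R_f + β × MRP = 2.8% + 1.6003 × 7.1% = 14.16%

14.16%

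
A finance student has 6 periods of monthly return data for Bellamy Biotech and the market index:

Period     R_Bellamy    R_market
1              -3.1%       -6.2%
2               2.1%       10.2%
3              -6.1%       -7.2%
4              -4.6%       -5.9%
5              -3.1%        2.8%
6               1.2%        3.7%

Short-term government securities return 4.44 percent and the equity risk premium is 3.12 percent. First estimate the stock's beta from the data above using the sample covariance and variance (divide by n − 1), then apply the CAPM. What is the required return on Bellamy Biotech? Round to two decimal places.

Mean R_i = (-3.1 + 2.1 − 6.1 − 4.6 − 3.1 + 1.2) / 6 = -2.2667%
Mean R_m = (-6.2 + 10.2 − 7.2 − 5.9 + 2.8 + 3.7) / 6 = -0.4333%
Σ(R_i − R̄_i)(R_m − R̄_m) = 101.5667  ⇒  Cov = 101.5667 / 5 = 20.3133
Σ(R_m − R̄_m)² = 249.5333  ⇒  Var(R_m) = 249.5333 / 5 = 49.9067
β = Cov / Var(R_m) = 20.3133 / 49.9067 = 0.4070
E(R) = R_f + β × MRP = 4.44% + 0.4070 × 3.12% = 5.71%

5.71%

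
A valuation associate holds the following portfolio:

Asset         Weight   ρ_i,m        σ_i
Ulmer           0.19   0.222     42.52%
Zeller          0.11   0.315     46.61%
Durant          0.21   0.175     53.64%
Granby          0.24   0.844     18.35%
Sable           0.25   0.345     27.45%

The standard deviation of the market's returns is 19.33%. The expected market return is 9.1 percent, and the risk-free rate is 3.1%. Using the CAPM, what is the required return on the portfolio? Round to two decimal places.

6.66%

β_Ulmer = 0.222 × 42.52% / 19.33% = 0.4883
β_Zeller = 0.315 × 46.61% / 19.33% = 0.7596
β_Durant = 0.175 × 53.64% / 19.33% = 0.4856
β_Granby = 0.844 × 18.35% / 19.33% = 0.8012
β_Sable = 0.345 × 27.45% / 19.33% = 0.4899
β_P = Σ w_i β_i = 0.19×0.4883 + 0.11×0.7596 + 0.21×0.4856 + 0.24×0.8012 + 0.25×0.4899 = 0.5931
MRP = 9.1% − 3.1% = 6.00%
E(R_P) = R_f + β_P × MRP = 3.1% + 0.5931 × 6.0% = 6.66%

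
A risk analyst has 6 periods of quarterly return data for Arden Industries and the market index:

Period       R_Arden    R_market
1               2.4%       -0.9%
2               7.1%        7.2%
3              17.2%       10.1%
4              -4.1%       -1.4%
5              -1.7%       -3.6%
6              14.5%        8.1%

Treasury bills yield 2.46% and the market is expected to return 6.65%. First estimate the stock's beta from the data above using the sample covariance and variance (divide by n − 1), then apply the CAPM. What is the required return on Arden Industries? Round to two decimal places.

8.24%

Mean R_i = (2.4 + 7.1 + 17.2 − 4.1 − 1.7 + 14.5) / 6 = 5.9000%
Mean R_m = (-0.9 + 7.2 + 10.1 − 1.4 − 3.6 + 8.1) / 6 = 3.2500%
Σ(R_i − R̄_i)(R_m − R̄_m) = 236.9400  ⇒  Cov = 236.9400 / 5 = 47.3880
Σ(R_m − R̄_m)² = 171.8150  ⇒  Var(R_m) = 171.8150 / 5 = 34.3630
β = Cov / Var(R_m) = 47.3880 / 34.3630 = 1.3790
MRP = 6.65% − 2.46% = 4.19%
E(R) = R_f + β × MRP = 2.46% + 1.3790 × 4.19% = 8.24%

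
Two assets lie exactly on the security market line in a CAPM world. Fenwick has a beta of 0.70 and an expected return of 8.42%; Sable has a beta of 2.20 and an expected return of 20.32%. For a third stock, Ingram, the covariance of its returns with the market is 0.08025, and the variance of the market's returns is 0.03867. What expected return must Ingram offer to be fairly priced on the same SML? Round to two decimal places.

19.33%

MRP = (20.32% − 8.42%) / (2.20 − 0.70) = 7.9333%
R_f = 8.42% − 0.70 × 7.9333% = 2.8667%
β_Ingram = Cov / Var(R_m) = 0.08025 / 0.03867 = 2.0753
E(R_Ingram) = R_f + β × MRP = 2.8667% + 2.0753 × 7.9333% = 19.33%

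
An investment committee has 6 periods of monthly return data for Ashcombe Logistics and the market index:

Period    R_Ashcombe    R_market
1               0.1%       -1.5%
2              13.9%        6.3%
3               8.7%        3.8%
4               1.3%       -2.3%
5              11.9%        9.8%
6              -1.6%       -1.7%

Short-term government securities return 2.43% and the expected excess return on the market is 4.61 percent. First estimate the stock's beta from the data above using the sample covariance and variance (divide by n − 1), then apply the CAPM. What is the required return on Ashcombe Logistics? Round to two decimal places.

Mean R_i = (0.1 + 13.9 + 8.7 + 1.3 + 11.9 − 1.6) / 6 = 5.7167%
Mean R_m = (-1.5 + 6.3 + 3.8 − 2.3 + 9.8 − 1.7) / 6 = 2.4000%
Σ(R_i − R̄_i)(R_m − R̄_m) = 154.5100  ⇒  Cov = 154.5100 / 5 = 30.9020
Σ(R_m − R̄_m)² = 126.0400  ⇒  Var(R_m) = 126.0400 / 5 = 25.2080
β = Cov / Var(R_m) = 30.9020 / 25.2080 = 1.2259
E(R) = R_f + β × MRP = 2.43% + 1.2259 × 4.61% = 8.08%

8.08%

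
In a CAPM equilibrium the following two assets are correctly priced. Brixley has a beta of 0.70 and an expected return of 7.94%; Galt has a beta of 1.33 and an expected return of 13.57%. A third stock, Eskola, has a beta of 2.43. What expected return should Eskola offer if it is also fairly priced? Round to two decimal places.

MRP (SML slope) = (13.57% − 7.94%) / (1.33 − 0.70) = 5.63% / 0.63 = 8.9365%
R_f (intercept) = 7.94% − 0.70 × 8.9365% = 1.6845%
E(R_Eskola) = R_f + β × MRP = 1.6845% + 2.43 × 8.9365% = 23.40%

23.40%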